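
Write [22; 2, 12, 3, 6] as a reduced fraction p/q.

Fold from the inside: start with 6/1.
  3 + 1/6 = 19/6
  12 + 6/19 = 234/19
  2 + 19/234 = 487/234
  22 + 234/487 = 10948/487

10948/487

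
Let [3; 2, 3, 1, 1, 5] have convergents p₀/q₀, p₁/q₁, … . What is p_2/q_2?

Using pₖ = aₖpₖ₋₁ + pₖ₋₂, qₖ = aₖqₖ₋₁ + qₖ₋₂ (with p₋₁=1, p₋₂=0, q₋₁=0, q₋₂=1):
  k=0: a=3, p=3, q=1
  k=1: a=2, p=7, q=2
  k=2: a=3, p=24, q=7

24/7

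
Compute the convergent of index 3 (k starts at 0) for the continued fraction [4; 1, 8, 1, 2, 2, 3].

Using pₖ = aₖpₖ₋₁ + pₖ₋₂, qₖ = aₖqₖ₋₁ + qₖ₋₂ (with p₋₁=1, p₋₂=0, q₋₁=0, q₋₂=1):
  k=0: a=4, p=4, q=1
  k=1: a=1, p=5, q=1
  k=2: a=8, p=44, q=9
  k=3: a=1, p=49, q=10

49/10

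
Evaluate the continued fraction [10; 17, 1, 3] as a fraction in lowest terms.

714/71

Using pₖ = aₖpₖ₋₁ + pₖ₋₂ and qₖ = aₖqₖ₋₁ + qₖ₋₂:
  k=0: a=10, p=10, q=1
  k=1: a=17, p=171, q=17
  k=2: a=1, p=181, q=18
  k=3: a=3, p=714, q=71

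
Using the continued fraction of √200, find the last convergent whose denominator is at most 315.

√200 = [14; 7, 28, …] (period length 2).
Convergents:
  p_0/q_0 = 14/1
  p_1/q_1 = 99/7
  p_2/q_2 = 2786/197
  p_3/q_3 = 19601/1386
q_2 = 197 ≤ 315 < 1386 = q_3, so the answer is 2786/197.

2786/197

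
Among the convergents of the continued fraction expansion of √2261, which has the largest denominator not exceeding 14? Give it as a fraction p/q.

523/11

√2261 = [47; 1, 1, 4, 1, 1, 94, …] (period length 6).
Convergents:
  p_0/q_0 = 47/1
  p_1/q_1 = 48/1
  p_2/q_2 = 95/2
  p_3/q_3 = 428/9
  p_4/q_4 = 523/11
  p_5/q_5 = 951/20
q_4 = 11 ≤ 14 < 20 = q_5, so the answer is 523/11.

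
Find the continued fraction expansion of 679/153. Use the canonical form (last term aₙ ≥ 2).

679 = 4×153 + 67
153 = 2×67 + 19
67 = 3×19 + 10
19 = 1×10 + 9
10 = 1×9 + 1
9 = 9×1 + 0  (stop)
So 679/153 = [4; 2, 3, 1, 1, 9].

[4; 2, 3, 1, 1, 9]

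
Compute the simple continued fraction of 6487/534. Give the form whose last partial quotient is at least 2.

[12; 6, 1, 3, 6, 3]

6487 = 12·534 + 79
534 = 6·79 + 60
79 = 1·60 + 19
60 = 3·19 + 3
19 = 6·3 + 1
3 = 3·1 + 0  (stop)
So 6487/534 = [12; 6, 1, 3, 6, 3].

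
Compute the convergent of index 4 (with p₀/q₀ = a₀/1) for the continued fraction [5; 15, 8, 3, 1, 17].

2528/499

Using pₖ = aₖpₖ₋₁ + pₖ₋₂, qₖ = aₖqₖ₋₁ + qₖ₋₂ (with p₋₁=1, p₋₂=0, q₋₁=0, q₋₂=1):
  k=0: a=5, p=5, q=1
  k=1: a=15, p=76, q=15
  k=2: a=8, p=613, q=121
  k=3: a=3, p=1915, q=378
  k=4: a=1, p=2528, q=499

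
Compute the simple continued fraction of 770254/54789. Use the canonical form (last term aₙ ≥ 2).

770254 = 14·54789 + 3208
54789 = 17·3208 + 253
3208 = 12·253 + 172
253 = 1·172 + 81
172 = 2·81 + 10
81 = 8·10 + 1
10 = 10·1 + 0  (stop)
So 770254/54789 = [14; 17, 12, 1, 2, 8, 10].

[14; 17, 12, 1, 2, 8, 10]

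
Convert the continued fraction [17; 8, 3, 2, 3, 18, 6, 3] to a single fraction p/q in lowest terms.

1194282/69757

Fold from the inside: start with 3/1.
  6 + 1/3 = 19/3
  18 + 3/19 = 345/19
  3 + 19/345 = 1054/345
  2 + 345/1054 = 2453/1054
  3 + 1054/2453 = 8413/2453
  8 + 2453/8413 = 69757/8413
  17 + 8413/69757 = 1194282/69757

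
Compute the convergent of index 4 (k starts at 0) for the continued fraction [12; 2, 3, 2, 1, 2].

Using pₖ = aₖpₖ₋₁ + pₖ₋₂, qₖ = aₖqₖ₋₁ + qₖ₋₂ (with p₋₁=1, p₋₂=0, q₋₁=0, q₋₂=1):
  k=0: a=12, p=12, q=1
  k=1: a=2, p=25, q=2
  k=2: a=3, p=87, q=7
  k=3: a=2, p=199, q=16
  k=4: a=1, p=286, q=23

286/23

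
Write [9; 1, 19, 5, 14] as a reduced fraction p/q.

Using pₖ = aₖpₖ₋₁ + pₖ₋₂ and qₖ = aₖqₖ₋₁ + qₖ₋₂:
  k=0: a=9, p=9, q=1
  k=1: a=1, p=10, q=1
  k=2: a=19, p=199, q=20
  k=3: a=5, p=1005, q=101
  k=4: a=14, p=14269, q=1434

14269/1434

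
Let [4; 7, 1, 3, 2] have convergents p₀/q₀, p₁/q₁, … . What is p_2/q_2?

Using pₖ = aₖpₖ₋₁ + pₖ₋₂, qₖ = aₖqₖ₋₁ + qₖ₋₂ (with p₋₁=1, p₋₂=0, q₋₁=0, q₋₂=1):
  k=0: a=4, p=4, q=1
  k=1: a=7, p=29, q=7
  k=2: a=1, p=33, q=8

33/8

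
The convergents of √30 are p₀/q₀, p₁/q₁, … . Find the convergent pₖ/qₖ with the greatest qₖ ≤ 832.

2525/461

√30 = [5; 2, 10, …] (period length 2).
Convergents:
  p_0/q_0 = 5/1
  p_1/q_1 = 11/2
  p_2/q_2 = 115/21
  p_3/q_3 = 241/44
  p_4/q_4 = 2525/461
  p_5/q_5 = 5291/966
q_4 = 461 ≤ 832 < 966 = q_5, so the answer is 2525/461.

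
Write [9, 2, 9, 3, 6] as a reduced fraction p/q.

Using pₖ = aₖpₖ₋₁ + pₖ₋₂ and qₖ = aₖqₖ₋₁ + qₖ₋₂:
  k=0: a=9, p=9, q=1
  k=1: a=2, p=19, q=2
  k=2: a=9, p=180, q=19
  k=3: a=3, p=559, q=59
  k=4: a=6, p=3534, q=373

3534/373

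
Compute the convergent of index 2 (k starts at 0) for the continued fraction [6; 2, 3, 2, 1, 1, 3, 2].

Using pₖ = aₖpₖ₋₁ + pₖ₋₂, qₖ = aₖqₖ₋₁ + qₖ₋₂ (with p₋₁=1, p₋₂=0, q₋₁=0, q₋₂=1):
  k=0: a=6, p=6, q=1
  k=1: a=2, p=13, q=2
  k=2: a=3, p=45, q=7

45/7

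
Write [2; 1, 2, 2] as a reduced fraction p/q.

19/7

Fold from the inside: start with 2/1.
  2 + 1/2 = 5/2
  1 + 2/5 = 7/5
  2 + 5/7 = 19/7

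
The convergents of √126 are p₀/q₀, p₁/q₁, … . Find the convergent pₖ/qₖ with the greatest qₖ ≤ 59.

√126 = [11; 4, 2, 4, 22, …] (period length 4).
Convergents:
  p_0/q_0 = 11/1
  p_1/q_1 = 45/4
  p_2/q_2 = 101/9
  p_3/q_3 = 449/40
  p_4/q_4 = 9979/889
q_3 = 40 ≤ 59 < 889 = q_4, so the answer is 449/40.

449/40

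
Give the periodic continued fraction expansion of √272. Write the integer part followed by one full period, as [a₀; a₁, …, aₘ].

[16; 2, 32]

a₀ = ⌊√272⌋ = 16.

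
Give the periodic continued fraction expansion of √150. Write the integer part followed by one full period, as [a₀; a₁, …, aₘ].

[12; 4, 24]

a₀ = ⌊√150⌋ = 12.
With m₀=0, d₀=1 and mₖ₊₁ = dₖaₖ − mₖ, dₖ₊₁ = (n − mₖ₊₁²)/dₖ, aₖ₊₁ = ⌊(a₀+mₖ₊₁)/dₖ₊₁⌋:
  k=1: m=12, d=6, a=4
  k=2: m=12, d=1, a=24
d=1 and a=2a₀=24 at k=2, so the next step gives (m, d) = (12, 6) again — its k=1 value — and the period has length 2.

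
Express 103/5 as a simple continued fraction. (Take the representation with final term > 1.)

103 = 20·5 + 3
5 = 1·3 + 2
3 = 1·2 + 1
2 = 2·1 + 0  (stop)
So 103/5 = [20; 1, 1, 2].

[20; 1, 1, 2]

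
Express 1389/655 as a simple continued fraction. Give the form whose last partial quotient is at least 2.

[2; 8, 3, 2, 3, 3]

1389 = 2·655 + 79
655 = 8·79 + 23
79 = 3·23 + 10
23 = 2·10 + 3
10 = 3·3 + 1
3 = 3·1 + 0  (stop)
So 1389/655 = [2; 8, 3, 2, 3, 3].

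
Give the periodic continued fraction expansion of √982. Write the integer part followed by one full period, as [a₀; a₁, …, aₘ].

a₀ = ⌊√982⌋ = 31.
With m₀=0, d₀=1 and mₖ₊₁ = dₖaₖ − mₖ, dₖ₊₁ = (n − mₖ₊₁²)/dₖ, aₖ₊₁ = ⌊(a₀+mₖ₊₁)/dₖ₊₁⌋:
  k=1: m=31, d=21, a=2
  k=2: m=11, d=41, a=1
  k=3: m=30, d=2, a=30
  k=4: m=30, d=41, a=1
  k=5: m=11, d=21, a=2
  k=6: m=31, d=1, a=62
d=1 and a=2a₀=62 at k=6, so the next step gives (m, d) = (31, 21) again — its k=1 value — and the period has length 6.

[31; 2, 1, 30, 1, 2, 62]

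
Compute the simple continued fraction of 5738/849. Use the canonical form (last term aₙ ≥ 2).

5738 = 6·849 + 644
849 = 1·644 + 205
644 = 3·205 + 29
205 = 7·29 + 2
29 = 14·2 + 1
2 = 2·1 + 0  (stop)
So 5738/849 = [6; 1, 3, 7, 14, 2].

[6; 1, 3, 7, 14, 2]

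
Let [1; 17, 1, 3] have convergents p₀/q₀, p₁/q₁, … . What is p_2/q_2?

19/18

Using pₖ = aₖpₖ₋₁ + pₖ₋₂, qₖ = aₖqₖ₋₁ + qₖ₋₂ (with p₋₁=1, p₋₂=0, q₋₁=0, q₋₂=1):
  k=0: a=1, p=1, q=1
  k=1: a=17, p=18, q=17
  k=2: a=1, p=19, q=18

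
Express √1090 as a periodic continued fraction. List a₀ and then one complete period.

a₀ = ⌊√1090⌋ = 33.
With m₀=0, d₀=1 and mₖ₊₁ = dₖaₖ − mₖ, dₖ₊₁ = (n − mₖ₊₁²)/dₖ, aₖ₊₁ = ⌊(a₀+mₖ₊₁)/dₖ₊₁⌋:
  k=1: m=33, d=1, a=66
d=1 and a=2a₀=66 at k=1, so the next step gives (m, d) = (33, 1) again — its k=1 value — and the period has length 1.

[33; 66]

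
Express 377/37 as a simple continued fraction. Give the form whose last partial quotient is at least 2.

[10; 5, 3, 2]

377 = 10*37 + 7
37 = 5*7 + 2
7 = 3*2 + 1
2 = 2*1 + 0  (stop)
So 377/37 = [10; 5, 3, 2].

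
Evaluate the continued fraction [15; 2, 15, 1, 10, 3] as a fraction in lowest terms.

17281/1116

Fold from the inside: start with 3/1.
  10 + 1/3 = 31/3
  1 + 3/31 = 34/31
  15 + 31/34 = 541/34
  2 + 34/541 = 1116/541
  15 + 541/1116 = 17281/1116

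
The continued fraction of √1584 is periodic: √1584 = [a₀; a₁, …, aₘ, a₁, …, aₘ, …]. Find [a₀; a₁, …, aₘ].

[39; 1, 3, 1, 78]

a₀ = ⌊√1584⌋ = 39.
With m₀=0, d₀=1 and mₖ₊₁ = dₖaₖ − mₖ, dₖ₊₁ = (n − mₖ₊₁²)/dₖ, aₖ₊₁ = ⌊(a₀+mₖ₊₁)/dₖ₊₁⌋:
  k=1: m=39, d=63, a=1
  k=2: m=24, d=16, a=3
  k=3: m=24, d=63, a=1
  k=4: m=39, d=1, a=78
d=1 and a=2a₀=78 at k=4, so the next step gives (m, d) = (39, 63) again — its k=1 value — and the period has length 4.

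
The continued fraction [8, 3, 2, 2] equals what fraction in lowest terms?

141/17

Using pₖ = aₖpₖ₋₁ + pₖ₋₂ and qₖ = aₖqₖ₋₁ + qₖ₋₂:
  k=0: a=8, p=8, q=1
  k=1: a=3, p=25, q=3
  k=2: a=2, p=58, q=7
  k=3: a=2, p=141, q=17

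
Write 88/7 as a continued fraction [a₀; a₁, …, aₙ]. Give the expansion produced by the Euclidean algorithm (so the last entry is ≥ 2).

88 = 12×7 + 4
7 = 1×4 + 3
4 = 1×3 + 1
3 = 3×1 + 0  (stop)
So 88/7 = [12; 1, 1, 3].

[12; 1, 1, 3]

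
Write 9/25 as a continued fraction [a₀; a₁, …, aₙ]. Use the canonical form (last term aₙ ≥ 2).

9 = 0·25 + 9
25 = 2·9 + 7
9 = 1·7 + 2
7 = 3·2 + 1
2 = 2·1 + 0  (stop)
So 9/25 = [0; 2, 1, 3, 2].

[0; 2, 1, 3, 2]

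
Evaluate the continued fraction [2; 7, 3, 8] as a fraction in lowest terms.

Using pₖ = aₖpₖ₋₁ + pₖ₋₂ and qₖ = aₖqₖ₋₁ + qₖ₋₂:
  k=0: a=2, p=2, q=1
  k=1: a=7, p=15, q=7
  k=2: a=3, p=47, q=22
  k=3: a=8, p=391, q=183

391/183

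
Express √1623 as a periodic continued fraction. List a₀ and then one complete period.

[40; 3, 2, 26, 2, 3, 80]

a₀ = ⌊√1623⌋ = 40.
With m₀=0, d₀=1 and mₖ₊₁ = dₖaₖ − mₖ, dₖ₊₁ = (n − mₖ₊₁²)/dₖ, aₖ₊₁ = ⌊(a₀+mₖ₊₁)/dₖ₊₁⌋:
  k=1: m=40, d=23, a=3
  k=2: m=29, d=34, a=2
  k=3: m=39, d=3, a=26
  k=4: m=39, d=34, a=2
  k=5: m=29, d=23, a=3
  k=6: m=40, d=1, a=80
d=1 and a=2a₀=80 at k=6, so the next step gives (m, d) = (40, 23) again — its k=1 value — and the period has length 6.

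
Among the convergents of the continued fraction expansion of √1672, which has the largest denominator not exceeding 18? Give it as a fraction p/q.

√1672 = [40; 1, 8, 10, 8, 1, 80, …] (period length 6).
Convergents:
  p_0/q_0 = 40/1
  p_1/q_1 = 41/1
  p_2/q_2 = 368/9
  p_3/q_3 = 3721/91
q_2 = 9 ≤ 18 < 91 = q_3, so the answer is 368/9.

368/9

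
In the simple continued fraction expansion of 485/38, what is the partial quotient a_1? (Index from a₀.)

485 = 12·38 + 29   →  a_0 = 12
38 = 1·29 + 9   →  a_1 = 1

1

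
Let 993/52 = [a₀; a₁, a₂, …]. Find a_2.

993 = 19·52 + 5   →  a_0 = 19
52 = 10·5 + 2   →  a_1 = 10
5 = 2·2 + 1   →  a_2 = 2

2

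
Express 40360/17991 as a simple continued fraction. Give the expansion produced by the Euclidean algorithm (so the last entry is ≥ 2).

[2; 4, 9, 7, 6, 1, 2, 3]

40360 = 2*17991 + 4378
17991 = 4*4378 + 479
4378 = 9*479 + 67
479 = 7*67 + 10
67 = 6*10 + 7
10 = 1*7 + 3
7 = 2*3 + 1
3 = 3*1 + 0  (stop)
So 40360/17991 = [2; 4, 9, 7, 6, 1, 2, 3].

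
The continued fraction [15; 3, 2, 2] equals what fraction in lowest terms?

260/17

Using pₖ = aₖpₖ₋₁ + pₖ₋₂ and qₖ = aₖqₖ₋₁ + qₖ₋₂:
  k=0: a=15, p=15, q=1
  k=1: a=3, p=46, q=3
  k=2: a=2, p=107, q=7
  k=3: a=2, p=260, q=17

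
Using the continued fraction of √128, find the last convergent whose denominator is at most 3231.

12875/1138

√128 = [11; 3, 5, 3, 22, …] (period length 4).
Convergents:
  p_0/q_0 = 11/1
  p_1/q_1 = 34/3
  p_2/q_2 = 181/16
  p_3/q_3 = 577/51
  p_4/q_4 = 12875/1138
  p_5/q_5 = 39202/3465
q_4 = 1138 ≤ 3231 < 3465 = q_5, so the answer is 12875/1138.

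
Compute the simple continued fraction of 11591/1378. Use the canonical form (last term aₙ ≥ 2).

[8; 2, 2, 3, 11, 3, 2]

11591 = 8×1378 + 567
1378 = 2×567 + 244
567 = 2×244 + 79
244 = 3×79 + 7
79 = 11×7 + 2
7 = 3×2 + 1
2 = 2×1 + 0  (stop)
So 11591/1378 = [8; 2, 2, 3, 11, 3, 2].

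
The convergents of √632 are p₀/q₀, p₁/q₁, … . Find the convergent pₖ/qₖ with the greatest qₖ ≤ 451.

7743/308

√632 = [25; 7, 6, 7, 50, …] (period length 4).
Convergents:
  p_0/q_0 = 25/1
  p_1/q_1 = 176/7
  p_2/q_2 = 1081/43
  p_3/q_3 = 7743/308
  p_4/q_4 = 388231/15443
q_3 = 308 ≤ 451 < 15443 = q_4, so the answer is 7743/308.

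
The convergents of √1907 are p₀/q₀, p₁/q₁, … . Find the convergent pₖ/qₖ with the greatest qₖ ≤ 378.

√1907 = [43; 1, 2, 43, 2, 1, 86, …] (period length 6).
Convergents:
  p_0/q_0 = 43/1
  p_1/q_1 = 44/1
  p_2/q_2 = 131/3
  p_3/q_3 = 5677/130
  p_4/q_4 = 11485/263
  p_5/q_5 = 17162/393
q_4 = 263 ≤ 378 < 393 = q_5, so the answer is 11485/263.

11485/263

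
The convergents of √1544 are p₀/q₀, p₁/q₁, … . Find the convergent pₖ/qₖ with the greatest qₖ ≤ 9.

√1544 = [39; 3, 2, 2, 9, 2, 2, 3, 78, …] (period length 8).
Convergents:
  p_0/q_0 = 39/1
  p_1/q_1 = 118/3
  p_2/q_2 = 275/7
  p_3/q_3 = 668/17
q_2 = 7 ≤ 9 < 17 = q_3, so the answer is 275/7.

275/7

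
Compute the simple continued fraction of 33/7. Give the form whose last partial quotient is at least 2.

[4; 1, 2, 2]

33 = 4×7 + 5
7 = 1×5 + 2
5 = 2×2 + 1
2 = 2×1 + 0  (stop)
So 33/7 = [4; 1, 2, 2].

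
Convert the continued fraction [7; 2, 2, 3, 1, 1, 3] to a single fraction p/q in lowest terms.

1030/139

Fold from the inside: start with 3/1.
  1 + 1/3 = 4/3
  1 + 3/4 = 7/4
  3 + 4/7 = 25/7
  2 + 7/25 = 57/25
  2 + 25/57 = 139/57
  7 + 57/139 = 1030/139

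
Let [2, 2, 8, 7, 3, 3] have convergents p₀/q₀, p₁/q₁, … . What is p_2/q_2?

42/17

Using pₖ = aₖpₖ₋₁ + pₖ₋₂, qₖ = aₖqₖ₋₁ + qₖ₋₂ (with p₋₁=1, p₋₂=0, q₋₁=0, q₋₂=1):
  k=0: a=2, p=2, q=1
  k=1: a=2, p=5, q=2
  k=2: a=8, p=42, q=17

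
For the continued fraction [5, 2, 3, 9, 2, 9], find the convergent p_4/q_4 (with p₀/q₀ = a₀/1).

Using pₖ = aₖpₖ₋₁ + pₖ₋₂, qₖ = aₖqₖ₋₁ + qₖ₋₂ (with p₋₁=1, p₋₂=0, q₋₁=0, q₋₂=1):
  k=0: a=5, p=5, q=1
  k=1: a=2, p=11, q=2
  k=2: a=3, p=38, q=7
  k=3: a=9, p=353, q=65
  k=4: a=2, p=744, q=137

744/137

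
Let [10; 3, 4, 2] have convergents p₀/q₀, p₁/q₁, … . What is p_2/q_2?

Using pₖ = aₖpₖ₋₁ + pₖ₋₂, qₖ = aₖqₖ₋₁ + qₖ₋₂ (with p₋₁=1, p₋₂=0, q₋₁=0, q₋₂=1):
  k=0: a=10, p=10, q=1
  k=1: a=3, p=31, q=3
  k=2: a=4, p=134, q=13

134/13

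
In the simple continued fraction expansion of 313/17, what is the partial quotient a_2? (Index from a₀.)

313 = 18·17 + 7   →  a_0 = 18
17 = 2·7 + 3   →  a_1 = 2
7 = 2·3 + 1   →  a_2 = 2

2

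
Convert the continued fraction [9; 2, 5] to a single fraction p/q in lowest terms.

Fold from the inside: start with 5/1.
  2 + 1/5 = 11/5
  9 + 5/11 = 104/11

104/11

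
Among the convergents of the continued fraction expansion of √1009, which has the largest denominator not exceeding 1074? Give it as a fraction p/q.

33893/1067

√1009 = [31; 1, 3, 3, 1, 62, …] (period length 5).
Convergents:
  p_0/q_0 = 31/1
  p_1/q_1 = 32/1
  p_2/q_2 = 127/4
  p_3/q_3 = 413/13
  p_4/q_4 = 540/17
  p_5/q_5 = 33893/1067
  p_6/q_6 = 34433/1084
q_5 = 1067 ≤ 1074 < 1084 = q_6, so the answer is 33893/1067.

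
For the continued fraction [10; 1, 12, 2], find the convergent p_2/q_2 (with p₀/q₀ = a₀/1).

Using pₖ = aₖpₖ₋₁ + pₖ₋₂, qₖ = aₖqₖ₋₁ + qₖ₋₂ (with p₋₁=1, p₋₂=0, q₋₁=0, q₋₂=1):
  k=0: a=10, p=10, q=1
  k=1: a=1, p=11, q=1
  k=2: a=12, p=142, q=13

142/13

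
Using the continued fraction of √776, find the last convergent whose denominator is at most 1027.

10892/391

√776 = [27; 1, 5, 1, 54, …] (period length 4).
Convergents:
  p_0/q_0 = 27/1
  p_1/q_1 = 28/1
  p_2/q_2 = 167/6
  p_3/q_3 = 195/7
  p_4/q_4 = 10697/384
  p_5/q_5 = 10892/391
  p_6/q_6 = 65157/2339
q_5 = 391 ≤ 1027 < 2339 = q_6, so the answer is 10892/391.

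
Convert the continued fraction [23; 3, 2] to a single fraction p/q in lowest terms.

Using pₖ = aₖpₖ₋₁ + pₖ₋₂ and qₖ = aₖqₖ₋₁ + qₖ₋₂:
  k=0: a=23, p=23, q=1
  k=1: a=3, p=70, q=3
  k=2: a=2, p=163, q=7

163/7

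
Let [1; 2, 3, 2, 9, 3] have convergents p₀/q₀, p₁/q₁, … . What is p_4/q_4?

217/151

Using pₖ = aₖpₖ₋₁ + pₖ₋₂, qₖ = aₖqₖ₋₁ + qₖ₋₂ (with p₋₁=1, p₋₂=0, q₋₁=0, q₋₂=1):
  k=0: a=1, p=1, q=1
  k=1: a=2, p=3, q=2
  k=2: a=3, p=10, q=7
  k=3: a=2, p=23, q=16
  k=4: a=9, p=217, q=151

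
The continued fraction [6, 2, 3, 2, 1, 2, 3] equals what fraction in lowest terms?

Fold from the inside: start with 3/1.
  2 + 1/3 = 7/3
  1 + 3/7 = 10/7
  2 + 7/10 = 27/10
  3 + 10/27 = 91/27
  2 + 27/91 = 209/91
  6 + 91/209 = 1345/209

1345/209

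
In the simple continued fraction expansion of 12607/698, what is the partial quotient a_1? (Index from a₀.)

16

12607 = 18·698 + 43   →  a_0 = 18
698 = 16·43 + 10   →  a_1 = 16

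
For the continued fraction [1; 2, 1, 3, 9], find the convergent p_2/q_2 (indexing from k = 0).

4/3

Using pₖ = aₖpₖ₋₁ + pₖ₋₂, qₖ = aₖqₖ₋₁ + qₖ₋₂ (with p₋₁=1, p₋₂=0, q₋₁=0, q₋₂=1):
  k=0: a=1, p=1, q=1
  k=1: a=2, p=3, q=2
  k=2: a=1, p=4, q=3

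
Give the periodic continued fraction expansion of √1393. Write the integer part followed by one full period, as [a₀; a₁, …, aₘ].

a₀ = ⌊√1393⌋ = 37.
With m₀=0, d₀=1 and mₖ₊₁ = dₖaₖ − mₖ, dₖ₊₁ = (n − mₖ₊₁²)/dₖ, aₖ₊₁ = ⌊(a₀+mₖ₊₁)/dₖ₊₁⌋:
  k=1: m=37, d=24, a=3
  k=2: m=35, d=7, a=10
  k=3: m=35, d=24, a=3
  k=4: m=37, d=1, a=74
d=1 and a=2a₀=74 at k=4, so the next step gives (m, d) = (37, 24) again — its k=1 value — and the period has length 4.

[37; 3, 10, 3, 74]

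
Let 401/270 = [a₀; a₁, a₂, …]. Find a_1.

2

401 = 1·270 + 131   →  a_0 = 1
270 = 2·131 + 8   →  a_1 = 2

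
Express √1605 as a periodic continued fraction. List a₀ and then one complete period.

[40; 16, 80]

a₀ = ⌊√1605⌋ = 40.
With m₀=0, d₀=1 and mₖ₊₁ = dₖaₖ − mₖ, dₖ₊₁ = (n − mₖ₊₁²)/dₖ, aₖ₊₁ = ⌊(a₀+mₖ₊₁)/dₖ₊₁⌋:
  k=1: m=40, d=5, a=16
  k=2: m=40, d=1, a=80
d=1 and a=2a₀=80 at k=2, so the next step gives (m, d) = (40, 5) again — its k=1 value — and the period has length 2.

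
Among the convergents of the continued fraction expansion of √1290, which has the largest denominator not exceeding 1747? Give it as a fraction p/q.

30996/863

√1290 = [35; 1, 10, 1, 70, …] (period length 4).
Convergents:
  p_0/q_0 = 35/1
  p_1/q_1 = 36/1
  p_2/q_2 = 395/11
  p_3/q_3 = 431/12
  p_4/q_4 = 30565/851
  p_5/q_5 = 30996/863
  p_6/q_6 = 340525/9481
q_5 = 863 ≤ 1747 < 9481 = q_6, so the answer is 30996/863.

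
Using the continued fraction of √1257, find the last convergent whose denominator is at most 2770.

√1257 = [35; 2, 4, 1, 22, 1, 4, 2, 70, …] (period length 8).
Convergents:
  p_0/q_0 = 35/1
  p_1/q_1 = 71/2
  p_2/q_2 = 319/9
  p_3/q_3 = 390/11
  p_4/q_4 = 8899/251
  p_5/q_5 = 9289/262
  p_6/q_6 = 46055/1299
  p_7/q_7 = 101399/2860
q_6 = 1299 ≤ 2770 < 2860 = q_7, so the answer is 46055/1299.

46055/1299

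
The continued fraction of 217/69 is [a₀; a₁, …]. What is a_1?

6

217 = 3·69 + 10   →  a_0 = 3
69 = 6·10 + 9   →  a_1 = 6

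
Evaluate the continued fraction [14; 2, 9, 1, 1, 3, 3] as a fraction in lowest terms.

6702/463

Fold from the inside: start with 3/1.
  3 + 1/3 = 10/3
  1 + 3/10 = 13/10
  1 + 10/13 = 23/13
  9 + 13/23 = 220/23
  2 + 23/220 = 463/220
  14 + 220/463 = 6702/463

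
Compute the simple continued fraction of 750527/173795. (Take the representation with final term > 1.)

[4; 3, 7, 7, 3, 1, 17, 15]

750527 = 4*173795 + 55347
173795 = 3*55347 + 7754
55347 = 7*7754 + 1069
7754 = 7*1069 + 271
1069 = 3*271 + 256
271 = 1*256 + 15
256 = 17*15 + 1
15 = 15*1 + 0  (stop)
So 750527/173795 = [4; 3, 7, 7, 3, 1, 17, 15].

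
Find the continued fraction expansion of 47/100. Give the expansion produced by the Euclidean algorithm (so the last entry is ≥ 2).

47 = 0×100 + 47
100 = 2×47 + 6
47 = 7×6 + 5
6 = 1×5 + 1
5 = 5×1 + 0  (stop)
So 47/100 = [0; 2, 7, 1, 5].

[0; 2, 7, 1, 5]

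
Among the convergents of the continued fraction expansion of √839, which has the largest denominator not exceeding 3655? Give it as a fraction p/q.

48691/1681

√839 = [28; 1, 27, 1, 56, …] (period length 4).
Convergents:
  p_0/q_0 = 28/1
  p_1/q_1 = 29/1
  p_2/q_2 = 811/28
  p_3/q_3 = 840/29
  p_4/q_4 = 47851/1652
  p_5/q_5 = 48691/1681
  p_6/q_6 = 1362508/47039
q_5 = 1681 ≤ 3655 < 47039 = q_6, so the answer is 48691/1681.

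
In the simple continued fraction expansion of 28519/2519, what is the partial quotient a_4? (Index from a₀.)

1

28519 = 11·2519 + 810   →  a_0 = 11
2519 = 3·810 + 89   →  a_1 = 3
810 = 9·89 + 9   →  a_2 = 9
89 = 9·9 + 8   →  a_3 = 9
9 = 1·8 + 1   →  a_4 = 1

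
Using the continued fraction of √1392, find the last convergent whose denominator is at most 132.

1567/42

√1392 = [37; 3, 4, 3, 74, …] (period length 4).
Convergents:
  p_0/q_0 = 37/1
  p_1/q_1 = 112/3
  p_2/q_2 = 485/13
  p_3/q_3 = 1567/42
  p_4/q_4 = 116443/3121
q_3 = 42 ≤ 132 < 3121 = q_4, so the answer is 1567/42.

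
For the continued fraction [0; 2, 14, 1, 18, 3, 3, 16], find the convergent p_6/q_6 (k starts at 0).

2885/5963

Using pₖ = aₖpₖ₋₁ + pₖ₋₂, qₖ = aₖqₖ₋₁ + qₖ₋₂ (with p₋₁=1, p₋₂=0, q₋₁=0, q₋₂=1):
  k=0: a=0, p=0, q=1
  k=1: a=2, p=1, q=2
  k=2: a=14, p=14, q=29
  k=3: a=1, p=15, q=31
  k=4: a=18, p=284, q=587
  k=5: a=3, p=867, q=1792
  k=6: a=3, p=2885, q=5963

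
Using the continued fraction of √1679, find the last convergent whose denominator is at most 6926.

√1679 = [40; 1, 39, 1, 80, …] (period length 4).
Convergents:
  p_0/q_0 = 40/1
  p_1/q_1 = 41/1
  p_2/q_2 = 1639/40
  p_3/q_3 = 1680/41
  p_4/q_4 = 136039/3320
  p_5/q_5 = 137719/3361
  p_6/q_6 = 5507080/134399
q_5 = 3361 ≤ 6926 < 134399 = q_6, so the answer is 137719/3361.

137719/3361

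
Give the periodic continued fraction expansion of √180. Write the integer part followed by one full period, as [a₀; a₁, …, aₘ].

[13; 2, 2, 2, 26]

a₀ = ⌊√180⌋ = 13.
With m₀=0, d₀=1 and mₖ₊₁ = dₖaₖ − mₖ, dₖ₊₁ = (n − mₖ₊₁²)/dₖ, aₖ₊₁ = ⌊(a₀+mₖ₊₁)/dₖ₊₁⌋:
  k=1: m=13, d=11, a=2
  k=2: m=9, d=9, a=2
  k=3: m=9, d=11, a=2
  k=4: m=13, d=1, a=26
d=1 and a=2a₀=26 at k=4, so the next step gives (m, d) = (13, 11) again — its k=1 value — and the period has length 4.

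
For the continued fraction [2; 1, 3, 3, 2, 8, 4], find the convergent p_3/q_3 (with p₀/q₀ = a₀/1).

Using pₖ = aₖpₖ₋₁ + pₖ₋₂, qₖ = aₖqₖ₋₁ + qₖ₋₂ (with p₋₁=1, p₋₂=0, q₋₁=0, q₋₂=1):
  k=0: a=2, p=2, q=1
  k=1: a=1, p=3, q=1
  k=2: a=3, p=11, q=4
  k=3: a=3, p=36, q=13

36/13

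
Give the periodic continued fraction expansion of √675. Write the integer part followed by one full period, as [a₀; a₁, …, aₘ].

a₀ = ⌊√675⌋ = 25.
With m₀=0, d₀=1 and mₖ₊₁ = dₖaₖ − mₖ, dₖ₊₁ = (n − mₖ₊₁²)/dₖ, aₖ₊₁ = ⌊(a₀+mₖ₊₁)/dₖ₊₁⌋:
  k=1: m=25, d=50, a=1
  k=2: m=25, d=1, a=50
d=1 and a=2a₀=50 at k=2, so the next step gives (m, d) = (25, 50) again — its k=1 value — and the period has length 2.

[25; 1, 50]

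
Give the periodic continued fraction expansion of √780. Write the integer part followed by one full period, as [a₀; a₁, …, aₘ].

[27; 1, 12, 1, 54]

a₀ = ⌊√780⌋ = 27.
With m₀=0, d₀=1 and mₖ₊₁ = dₖaₖ − mₖ, dₖ₊₁ = (n − mₖ₊₁²)/dₖ, aₖ₊₁ = ⌊(a₀+mₖ₊₁)/dₖ₊₁⌋:
  k=1: m=27, d=51, a=1
  k=2: m=24, d=4, a=12
  k=3: m=24, d=51, a=1
  k=4: m=27, d=1, a=54
d=1 and a=2a₀=54 at k=4, so the next step gives (m, d) = (27, 51) again — its k=1 value — and the period has length 4.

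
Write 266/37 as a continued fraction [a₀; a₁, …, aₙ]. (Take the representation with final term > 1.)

266 = 7*37 + 7
37 = 5*7 + 2
7 = 3*2 + 1
2 = 2*1 + 0  (stop)
So 266/37 = [7; 5, 3, 2].

[7; 5, 3, 2]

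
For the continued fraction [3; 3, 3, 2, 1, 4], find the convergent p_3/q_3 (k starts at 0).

Using pₖ = aₖpₖ₋₁ + pₖ₋₂, qₖ = aₖqₖ₋₁ + qₖ₋₂ (with p₋₁=1, p₋₂=0, q₋₁=0, q₋₂=1):
  k=0: a=3, p=3, q=1
  k=1: a=3, p=10, q=3
  k=2: a=3, p=33, q=10
  k=3: a=2, p=76, q=23

76/23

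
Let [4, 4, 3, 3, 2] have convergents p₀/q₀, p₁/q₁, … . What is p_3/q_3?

182/43

Using pₖ = aₖpₖ₋₁ + pₖ₋₂, qₖ = aₖqₖ₋₁ + qₖ₋₂ (with p₋₁=1, p₋₂=0, q₋₁=0, q₋₂=1):
  k=0: a=4, p=4, q=1
  k=1: a=4, p=17, q=4
  k=2: a=3, p=55, q=13
  k=3: a=3, p=182, q=43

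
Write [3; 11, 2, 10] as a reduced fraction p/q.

744/241

Using pₖ = aₖpₖ₋₁ + pₖ₋₂ and qₖ = aₖqₖ₋₁ + qₖ₋₂:
  k=0: a=3, p=3, q=1
  k=1: a=11, p=34, q=11
  k=2: a=2, p=71, q=23
  k=3: a=10, p=744, q=241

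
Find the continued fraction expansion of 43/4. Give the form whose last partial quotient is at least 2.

[10; 1, 3]

43 = 10×4 + 3
4 = 1×3 + 1
3 = 3×1 + 0  (stop)
So 43/4 = [10; 1, 3].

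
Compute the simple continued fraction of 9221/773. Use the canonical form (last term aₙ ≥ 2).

[11; 1, 13, 18, 3]

9221 = 11*773 + 718
773 = 1*718 + 55
718 = 13*55 + 3
55 = 18*3 + 1
3 = 3*1 + 0  (stop)
So 9221/773 = [11; 1, 13, 18, 3].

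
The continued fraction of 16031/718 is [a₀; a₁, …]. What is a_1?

3

16031 = 22·718 + 235   →  a_0 = 22
718 = 3·235 + 13   →  a_1 = 3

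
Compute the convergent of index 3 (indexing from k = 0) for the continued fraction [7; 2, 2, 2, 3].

Using pₖ = aₖpₖ₋₁ + pₖ₋₂, qₖ = aₖqₖ₋₁ + qₖ₋₂ (with p₋₁=1, p₋₂=0, q₋₁=0, q₋₂=1):
  k=0: a=7, p=7, q=1
  k=1: a=2, p=15, q=2
  k=2: a=2, p=37, q=5
  k=3: a=2, p=89, q=12

89/12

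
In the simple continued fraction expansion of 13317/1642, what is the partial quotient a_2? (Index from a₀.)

13317 = 8·1642 + 181   →  a_0 = 8
1642 = 9·181 + 13   →  a_1 = 9
181 = 13·13 + 12   →  a_2 = 13

13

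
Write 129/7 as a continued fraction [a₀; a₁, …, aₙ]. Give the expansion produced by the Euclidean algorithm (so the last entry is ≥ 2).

[18; 2, 3]

129 = 18·7 + 3
7 = 2·3 + 1
3 = 3·1 + 0  (stop)
So 129/7 = [18; 2, 3].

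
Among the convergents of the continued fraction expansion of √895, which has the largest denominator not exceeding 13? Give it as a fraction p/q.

√895 = [29; 1, 10, 1, 58, …] (period length 4).
Convergents:
  p_0/q_0 = 29/1
  p_1/q_1 = 30/1
  p_2/q_2 = 329/11
  p_3/q_3 = 359/12
  p_4/q_4 = 21151/707
q_3 = 12 ≤ 13 < 707 = q_4, so the answer is 359/12.

359/12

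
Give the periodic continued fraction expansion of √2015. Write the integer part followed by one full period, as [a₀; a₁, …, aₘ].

[44; 1, 7, 1, 88]

a₀ = ⌊√2015⌋ = 44.
With m₀=0, d₀=1 and mₖ₊₁ = dₖaₖ − mₖ, dₖ₊₁ = (n − mₖ₊₁²)/dₖ, aₖ₊₁ = ⌊(a₀+mₖ₊₁)/dₖ₊₁⌋:
  k=1: m=44, d=79, a=1
  k=2: m=35, d=10, a=7
  k=3: m=35, d=79, a=1
  k=4: m=44, d=1, a=88
d=1 and a=2a₀=88 at k=4, so the next step gives (m, d) = (44, 79) again — its k=1 value — and the period has length 4.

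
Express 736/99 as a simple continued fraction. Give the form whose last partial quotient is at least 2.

[7; 2, 3, 3, 4]

736 = 7·99 + 43
99 = 2·43 + 13
43 = 3·13 + 4
13 = 3·4 + 1
4 = 4·1 + 0  (stop)
So 736/99 = [7; 2, 3, 3, 4].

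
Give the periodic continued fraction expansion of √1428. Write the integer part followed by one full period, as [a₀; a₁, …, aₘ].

[37; 1, 3, 1, 2, 1, 3, 1, 74]

a₀ = ⌊√1428⌋ = 37.
With m₀=0, d₀=1 and mₖ₊₁ = dₖaₖ − mₖ, dₖ₊₁ = (n − mₖ₊₁²)/dₖ, aₖ₊₁ = ⌊(a₀+mₖ₊₁)/dₖ₊₁⌋:
  k=1: m=37, d=59, a=1
  k=2: m=22, d=16, a=3
  k=3: m=26, d=47, a=1
  k=4: m=21, d=21, a=2
  k=5: m=21, d=47, a=1
  k=6: m=26, d=16, a=3
  k=7: m=22, d=59, a=1
  k=8: m=37, d=1, a=74
d=1 and a=2a₀=74 at k=8, so the next step gives (m, d) = (37, 59) again — its k=1 value — and the period has length 8.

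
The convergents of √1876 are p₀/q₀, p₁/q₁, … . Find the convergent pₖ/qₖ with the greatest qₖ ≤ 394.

√1876 = [43; 3, 5, 12, 5, 3, 86, …] (period length 6).
Convergents:
  p_0/q_0 = 43/1
  p_1/q_1 = 130/3
  p_2/q_2 = 693/16
  p_3/q_3 = 8446/195
  p_4/q_4 = 42923/991
q_3 = 195 ≤ 394 < 991 = q_4, so the answer is 8446/195.

8446/195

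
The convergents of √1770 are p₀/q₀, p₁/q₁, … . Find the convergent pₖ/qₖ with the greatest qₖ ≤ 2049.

√1770 = [42; 14, 84, …] (period length 2).
Convergents:
  p_0/q_0 = 42/1
  p_1/q_1 = 589/14
  p_2/q_2 = 49518/1177
  p_3/q_3 = 693841/16492
q_2 = 1177 ≤ 2049 < 16492 = q_3, so the answer is 49518/1177.

49518/1177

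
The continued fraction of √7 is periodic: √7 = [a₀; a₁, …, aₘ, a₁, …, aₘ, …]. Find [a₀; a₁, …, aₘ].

a₀ = ⌊√7⌋ = 2.
With m₀=0, d₀=1 and mₖ₊₁ = dₖaₖ − mₖ, dₖ₊₁ = (n − mₖ₊₁²)/dₖ, aₖ₊₁ = ⌊(a₀+mₖ₊₁)/dₖ₊₁⌋:
  k=1: m=2, d=3, a=1
  k=2: m=1, d=2, a=1
  k=3: m=1, d=3, a=1
  k=4: m=2, d=1, a=4
d=1 and a=2a₀=4 at k=4, so the next step gives (m, d) = (2, 3) again — its k=1 value — and the period has length 4.

[2; 1, 1, 1, 4]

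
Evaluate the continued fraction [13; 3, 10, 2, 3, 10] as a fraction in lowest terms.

Fold from the inside: start with 10/1.
  3 + 1/10 = 31/10
  2 + 10/31 = 72/31
  10 + 31/72 = 751/72
  3 + 72/751 = 2325/751
  13 + 751/2325 = 30976/2325

30976/2325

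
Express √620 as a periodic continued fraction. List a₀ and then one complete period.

[24; 1, 8, 1, 48]

a₀ = ⌊√620⌋ = 24.
With m₀=0, d₀=1 and mₖ₊₁ = dₖaₖ − mₖ, dₖ₊₁ = (n − mₖ₊₁²)/dₖ, aₖ₊₁ = ⌊(a₀+mₖ₊₁)/dₖ₊₁⌋:
  k=1: m=24, d=44, a=1
  k=2: m=20, d=5, a=8
  k=3: m=20, d=44, a=1
  k=4: m=24, d=1, a=48
d=1 and a=2a₀=48 at k=4, so the next step gives (m, d) = (24, 44) again — its k=1 value — and the period has length 4.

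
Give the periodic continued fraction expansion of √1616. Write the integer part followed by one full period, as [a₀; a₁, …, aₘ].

a₀ = ⌊√1616⌋ = 40.

[40; 5, 80]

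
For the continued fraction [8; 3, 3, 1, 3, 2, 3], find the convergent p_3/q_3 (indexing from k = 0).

108/13

Using pₖ = aₖpₖ₋₁ + pₖ₋₂, qₖ = aₖqₖ₋₁ + qₖ₋₂ (with p₋₁=1, p₋₂=0, q₋₁=0, q₋₂=1):
  k=0: a=8, p=8, q=1
  k=1: a=3, p=25, q=3
  k=2: a=3, p=83, q=10
  k=3: a=1, p=108, q=13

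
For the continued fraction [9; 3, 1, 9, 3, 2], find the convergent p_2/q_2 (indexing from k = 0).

37/4

Using pₖ = aₖpₖ₋₁ + pₖ₋₂, qₖ = aₖqₖ₋₁ + qₖ₋₂ (with p₋₁=1, p₋₂=0, q₋₁=0, q₋₂=1):
  k=0: a=9, p=9, q=1
  k=1: a=3, p=28, q=3
  k=2: a=1, p=37, q=4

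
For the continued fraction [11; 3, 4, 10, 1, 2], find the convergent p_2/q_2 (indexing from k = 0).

147/13

Using pₖ = aₖpₖ₋₁ + pₖ₋₂, qₖ = aₖqₖ₋₁ + qₖ₋₂ (with p₋₁=1, p₋₂=0, q₋₁=0, q₋₂=1):
  k=0: a=11, p=11, q=1
  k=1: a=3, p=34, q=3
  k=2: a=4, p=147, q=13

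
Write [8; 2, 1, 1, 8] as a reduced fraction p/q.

361/43

Fold from the inside: start with 8/1.
  1 + 1/8 = 9/8
  1 + 8/9 = 17/9
  2 + 9/17 = 43/17
  8 + 17/43 = 361/43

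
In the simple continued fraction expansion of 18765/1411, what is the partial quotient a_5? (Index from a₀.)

6

18765 = 13·1411 + 422   →  a_0 = 13
1411 = 3·422 + 145   →  a_1 = 3
422 = 2·145 + 132   →  a_2 = 2
145 = 1·132 + 13   →  a_3 = 1
132 = 10·13 + 2   →  a_4 = 10
13 = 6·2 + 1   →  a_5 = 6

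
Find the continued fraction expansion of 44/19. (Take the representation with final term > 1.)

44 = 2·19 + 6
19 = 3·6 + 1
6 = 6·1 + 0  (stop)
So 44/19 = [2; 3, 6].

[2; 3, 6]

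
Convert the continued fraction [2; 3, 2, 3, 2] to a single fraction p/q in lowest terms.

Using pₖ = aₖpₖ₋₁ + pₖ₋₂ and qₖ = aₖqₖ₋₁ + qₖ₋₂:
  k=0: a=2, p=2, q=1
  k=1: a=3, p=7, q=3
  k=2: a=2, p=16, q=7
  k=3: a=3, p=55, q=24
  k=4: a=2, p=126, q=55

126/55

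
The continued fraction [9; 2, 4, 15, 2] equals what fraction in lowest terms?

2673/283

Fold from the inside: start with 2/1.
  15 + 1/2 = 31/2
  4 + 2/31 = 126/31
  2 + 31/126 = 283/126
  9 + 126/283 = 2673/283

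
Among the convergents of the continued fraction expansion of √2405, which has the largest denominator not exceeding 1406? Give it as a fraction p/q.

58898/1201

√2405 = [49; 24, 1, 1, 24, 98, …] (period length 5).
Convergents:
  p_0/q_0 = 49/1
  p_1/q_1 = 1177/24
  p_2/q_2 = 1226/25
  p_3/q_3 = 2403/49
  p_4/q_4 = 58898/1201
  p_5/q_5 = 5774407/117747
q_4 = 1201 ≤ 1406 < 117747 = q_5, so the answer is 58898/1201.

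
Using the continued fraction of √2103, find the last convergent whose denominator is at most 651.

29487/643

√2103 = [45; 1, 6, 15, 6, 1, 90, …] (period length 6).
Convergents:
  p_0/q_0 = 45/1
  p_1/q_1 = 46/1
  p_2/q_2 = 321/7
  p_3/q_3 = 4861/106
  p_4/q_4 = 29487/643
  p_5/q_5 = 34348/749
q_4 = 643 ≤ 651 < 749 = q_5, so the answer is 29487/643.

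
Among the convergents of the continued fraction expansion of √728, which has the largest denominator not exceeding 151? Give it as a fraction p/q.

1457/54

√728 = [26; 1, 52, …] (period length 2).
Convergents:
  p_0/q_0 = 26/1
  p_1/q_1 = 27/1
  p_2/q_2 = 1430/53
  p_3/q_3 = 1457/54
  p_4/q_4 = 77194/2861
q_3 = 54 ≤ 151 < 2861 = q_4, so the answer is 1457/54.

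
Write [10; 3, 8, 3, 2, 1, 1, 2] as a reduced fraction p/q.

Fold from the inside: start with 2/1.
  1 + 1/2 = 3/2
  1 + 2/3 = 5/3
  2 + 3/5 = 13/5
  3 + 5/13 = 44/13
  8 + 13/44 = 365/44
  3 + 44/365 = 1139/365
  10 + 365/1139 = 11755/1139

11755/1139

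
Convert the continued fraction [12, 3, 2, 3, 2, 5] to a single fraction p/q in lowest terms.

Using pₖ = aₖpₖ₋₁ + pₖ₋₂ and qₖ = aₖqₖ₋₁ + qₖ₋₂:
  k=0: a=12, p=12, q=1
  k=1: a=3, p=37, q=3
  k=2: a=2, p=86, q=7
  k=3: a=3, p=295, q=24
  k=4: a=2, p=676, q=55
  k=5: a=5, p=3675, q=299

3675/299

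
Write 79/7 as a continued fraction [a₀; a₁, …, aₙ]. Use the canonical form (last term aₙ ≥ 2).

[11; 3, 2]

79 = 11·7 + 2
7 = 3·2 + 1
2 = 2·1 + 0  (stop)
So 79/7 = [11; 3, 2].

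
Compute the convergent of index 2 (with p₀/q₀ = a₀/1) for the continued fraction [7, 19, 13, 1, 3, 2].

Using pₖ = aₖpₖ₋₁ + pₖ₋₂, qₖ = aₖqₖ₋₁ + qₖ₋₂ (with p₋₁=1, p₋₂=0, q₋₁=0, q₋₂=1):
  k=0: a=7, p=7, q=1
  k=1: a=19, p=134, q=19
  k=2: a=13, p=1749, q=248

1749/248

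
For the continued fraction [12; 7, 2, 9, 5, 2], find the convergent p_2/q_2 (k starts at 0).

Using pₖ = aₖpₖ₋₁ + pₖ₋₂, qₖ = aₖqₖ₋₁ + qₖ₋₂ (with p₋₁=1, p₋₂=0, q₋₁=0, q₋₂=1):
  k=0: a=12, p=12, q=1
  k=1: a=7, p=85, q=7
  k=2: a=2, p=182, q=15

182/15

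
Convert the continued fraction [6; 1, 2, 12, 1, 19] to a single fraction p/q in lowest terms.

5320/797

Using pₖ = aₖpₖ₋₁ + pₖ₋₂ and qₖ = aₖqₖ₋₁ + qₖ₋₂:
  k=0: a=6, p=6, q=1
  k=1: a=1, p=7, q=1
  k=2: a=2, p=20, q=3
  k=3: a=12, p=247, q=37
  k=4: a=1, p=267, q=40
  k=5: a=19, p=5320, q=797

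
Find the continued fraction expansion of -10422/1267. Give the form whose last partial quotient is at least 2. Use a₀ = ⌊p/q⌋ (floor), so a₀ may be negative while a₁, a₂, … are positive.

-10422 = -9×1267 + 981
1267 = 1×981 + 286
981 = 3×286 + 123
286 = 2×123 + 40
123 = 3×40 + 3
40 = 13×3 + 1
3 = 3×1 + 0  (stop)
So -10422/1267 = [-9; 1, 3, 2, 3, 13, 3].

[-9; 1, 3, 2, 3, 13, 3]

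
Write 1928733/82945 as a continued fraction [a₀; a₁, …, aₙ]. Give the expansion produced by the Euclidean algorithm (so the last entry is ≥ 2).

[23; 3, 1, 19, 18, 19, 3]

1928733 = 23×82945 + 20998
82945 = 3×20998 + 19951
20998 = 1×19951 + 1047
19951 = 19×1047 + 58
1047 = 18×58 + 3
58 = 19×3 + 1
3 = 3×1 + 0  (stop)
So 1928733/82945 = [23; 3, 1, 19, 18, 19, 3].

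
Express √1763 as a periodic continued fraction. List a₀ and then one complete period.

[41; 1, 82]

a₀ = ⌊√1763⌋ = 41.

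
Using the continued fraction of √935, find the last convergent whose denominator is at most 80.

1376/45

√935 = [30; 1, 1, 2, 1, 2, 1, 1, 60, …] (period length 8).
Convergents:
  p_0/q_0 = 30/1
  p_1/q_1 = 31/1
  p_2/q_2 = 61/2
  p_3/q_3 = 153/5
  p_4/q_4 = 214/7
  p_5/q_5 = 581/19
  p_6/q_6 = 795/26
  p_7/q_7 = 1376/45
  p_8/q_8 = 83355/2726
q_7 = 45 ≤ 80 < 2726 = q_8, so the answer is 1376/45.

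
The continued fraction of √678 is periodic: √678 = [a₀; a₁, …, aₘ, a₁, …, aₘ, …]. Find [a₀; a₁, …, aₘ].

[26; 26, 52]

a₀ = ⌊√678⌋ = 26.
With m₀=0, d₀=1 and mₖ₊₁ = dₖaₖ − mₖ, dₖ₊₁ = (n − mₖ₊₁²)/dₖ, aₖ₊₁ = ⌊(a₀+mₖ₊₁)/dₖ₊₁⌋:
  k=1: m=26, d=2, a=26
  k=2: m=26, d=1, a=52
d=1 and a=2a₀=52 at k=2, so the next step gives (m, d) = (26, 2) again — its k=1 value — and the period has length 2.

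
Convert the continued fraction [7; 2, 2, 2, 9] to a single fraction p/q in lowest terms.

Fold from the inside: start with 9/1.
  2 + 1/9 = 19/9
  2 + 9/19 = 47/19
  2 + 19/47 = 113/47
  7 + 47/113 = 838/113

838/113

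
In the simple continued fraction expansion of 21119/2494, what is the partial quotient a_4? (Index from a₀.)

21119 = 8·2494 + 1167   →  a_0 = 8
2494 = 2·1167 + 160   →  a_1 = 2
1167 = 7·160 + 47   →  a_2 = 7
160 = 3·47 + 19   →  a_3 = 3
47 = 2·19 + 9   →  a_4 = 2

2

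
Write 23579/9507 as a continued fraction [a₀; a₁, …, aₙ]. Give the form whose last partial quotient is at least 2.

23579 = 2×9507 + 4565
9507 = 2×4565 + 377
4565 = 12×377 + 41
377 = 9×41 + 8
41 = 5×8 + 1
8 = 8×1 + 0  (stop)
So 23579/9507 = [2; 2, 12, 9, 5, 8].

[2; 2, 12, 9, 5, 8]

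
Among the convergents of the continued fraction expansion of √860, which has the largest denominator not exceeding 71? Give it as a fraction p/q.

1261/43

√860 = [29; 3, 14, 3, 58, …] (period length 4).
Convergents:
  p_0/q_0 = 29/1
  p_1/q_1 = 88/3
  p_2/q_2 = 1261/43
  p_3/q_3 = 3871/132
q_2 = 43 ≤ 71 < 132 = q_3, so the answer is 1261/43.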